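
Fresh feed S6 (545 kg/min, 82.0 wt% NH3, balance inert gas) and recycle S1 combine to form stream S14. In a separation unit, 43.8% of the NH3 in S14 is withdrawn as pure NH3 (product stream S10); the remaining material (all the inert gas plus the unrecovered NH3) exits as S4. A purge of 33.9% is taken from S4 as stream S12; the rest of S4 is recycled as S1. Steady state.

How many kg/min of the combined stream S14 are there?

inert gas enters only via S6 and leaves only via the purge: 545×0.180 = 0.339×(inert gas in S4), and the separation unit passes all inert gas, so inert gas in S14 = inert gas in S4 = 289.38 kg/min.
NH3 in S14: m_A = 545×0.820 + (1−0.339)·(1−0.438)·m_A, so m_A = 446.9/0.6285 = 711.04 kg/min.
S14 = 711.04 + 289.38 = 1000.4 kg/min.

1000 kg/min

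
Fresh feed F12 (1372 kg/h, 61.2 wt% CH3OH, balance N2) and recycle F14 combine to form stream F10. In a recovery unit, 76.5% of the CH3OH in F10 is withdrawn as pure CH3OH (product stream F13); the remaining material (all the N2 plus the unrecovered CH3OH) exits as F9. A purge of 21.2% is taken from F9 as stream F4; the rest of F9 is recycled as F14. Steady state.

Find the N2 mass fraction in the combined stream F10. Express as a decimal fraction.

0.709

N2 enters only via F12 and leaves only via the purge: 1372×0.388 = 0.212×(N2 in F9), and the recovery unit passes all N2, so N2 in F10 = N2 in F9 = 2511 kg/h.
CH3OH in F10: m_A = 1372×0.612 + (1−0.212)·(1−0.765)·m_A, so m_A = 839.66/0.8148 = 1030.5 kg/h.
F10 = 1030.5 + 2511 = 3541.5 kg/h.
N2 fraction in F10 = 2511/3541.5 = 0.709.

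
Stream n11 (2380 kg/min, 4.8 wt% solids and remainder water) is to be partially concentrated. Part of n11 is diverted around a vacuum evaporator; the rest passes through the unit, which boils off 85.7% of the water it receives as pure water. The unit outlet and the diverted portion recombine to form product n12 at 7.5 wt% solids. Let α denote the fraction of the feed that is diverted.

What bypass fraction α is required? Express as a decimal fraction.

All 2380×0.048 = 114.24 kg/min of solids reaches n12, so n12 = 114.24/0.075 = 1523.2 kg/min and vapour = 856.8 kg/min.
The evaporator receives (1−α)·2380 of feed at 0.952 water and removes 0.857 of that water:
0.857×0.952×(1−α)×2380 = 856.8
(1−α) = 856.8/1941.8 = 0.4413;  α = 0.5587.

0.559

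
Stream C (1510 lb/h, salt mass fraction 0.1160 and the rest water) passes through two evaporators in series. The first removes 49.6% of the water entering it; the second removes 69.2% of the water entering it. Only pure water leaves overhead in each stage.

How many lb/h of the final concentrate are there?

water in feed = 1510×0.884 = 1334.8 lb/h.
After stage 1: water left = (1−0.496)×1334.8 = 672.76; stream total = 847.92 lb/h.
After stage 2: water left = (1−0.692)×672.76 = 207.21; final concentrate = 382.37 lb/h.

382.4 lb/h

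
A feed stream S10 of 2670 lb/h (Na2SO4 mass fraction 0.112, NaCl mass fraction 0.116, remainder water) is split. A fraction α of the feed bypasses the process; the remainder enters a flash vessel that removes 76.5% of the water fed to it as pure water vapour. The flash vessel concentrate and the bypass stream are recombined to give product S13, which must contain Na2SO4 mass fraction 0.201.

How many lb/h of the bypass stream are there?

668.2 lb/h

All 2670×0.112 = 299.04 lb/h of Na2SO4 reaches S13, so S13 = 299.04/0.201 = 1487.8 lb/h and vapour = 1182.2 lb/h.
The evaporator receives (1−α)·2670 of feed at 0.772 water and removes 0.765 of that water:
0.765×0.772×(1−α)×2670 = 1182.2
(1−α) = 1182.2/1576.8 = 0.7497;  α = 0.2503.
Bypass flow = 0.2503×2670 = 668.17 lb/h.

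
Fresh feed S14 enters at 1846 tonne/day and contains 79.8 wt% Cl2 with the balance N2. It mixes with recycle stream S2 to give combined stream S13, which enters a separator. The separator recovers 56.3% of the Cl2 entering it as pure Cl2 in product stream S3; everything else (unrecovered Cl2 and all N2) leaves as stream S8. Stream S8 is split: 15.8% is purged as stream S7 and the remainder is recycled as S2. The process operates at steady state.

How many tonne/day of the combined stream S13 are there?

4691 tonne/day

N2 enters only via S14 and leaves only via the purge: 1846×0.202 = 0.158×(N2 in S8), and the separator passes all N2, so N2 in S13 = N2 in S8 = 2360.1 tonne/day.
Cl2 in S13: m_A = 1846×0.798 + (1−0.158)·(1−0.563)·m_A, so m_A = 1473.1/0.6320 = 2330.7 tonne/day.
S13 = 2330.7 + 2360.1 = 4690.8 tonne/day.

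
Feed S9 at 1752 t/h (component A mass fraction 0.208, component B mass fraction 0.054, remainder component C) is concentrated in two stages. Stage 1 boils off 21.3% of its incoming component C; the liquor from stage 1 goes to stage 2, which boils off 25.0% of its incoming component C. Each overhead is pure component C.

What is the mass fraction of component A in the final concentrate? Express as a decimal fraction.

component C in feed = 1752×0.738 = 1293 t/h.
After stage 1: component C left = (1−0.213)×1293 = 1017.6; stream total = 1476.6 t/h.
After stage 2: component C left = (1−0.250)×1017.6 = 763.18; final concentrate = 1222.2 t/h.
component A fraction = 364.42/1222.2 = 0.298.

0.298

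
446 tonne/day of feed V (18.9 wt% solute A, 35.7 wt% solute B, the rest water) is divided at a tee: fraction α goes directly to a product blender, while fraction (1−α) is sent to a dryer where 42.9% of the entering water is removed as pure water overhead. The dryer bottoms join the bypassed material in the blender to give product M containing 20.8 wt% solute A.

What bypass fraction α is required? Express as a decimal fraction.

All 446×0.189 = 84.294 tonne/day of solute A reaches M, so M = 84.294/0.208 = 405.26 tonne/day and vapour = 40.74 tonne/day.
The evaporator receives (1−α)·446 of feed at 0.454 water and removes 0.429 of that water:
0.429×0.454×(1−α)×446 = 40.74
(1−α) = 40.74/86.866 = 0.4690;  α = 0.5310.

0.531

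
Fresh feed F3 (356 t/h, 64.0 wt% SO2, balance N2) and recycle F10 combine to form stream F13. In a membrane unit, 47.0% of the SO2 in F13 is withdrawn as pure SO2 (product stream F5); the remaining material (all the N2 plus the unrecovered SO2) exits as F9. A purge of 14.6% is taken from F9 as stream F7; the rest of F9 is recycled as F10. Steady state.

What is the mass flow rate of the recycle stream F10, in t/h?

938 t/h

N2 enters only via F3 and leaves only via the purge: 356×0.360 = 0.146×(N2 in F9), and the membrane unit passes all N2, so N2 in F13 = N2 in F9 = 877.81 t/h.
SO2 in F13: m_A = 356×0.640 + (1−0.146)·(1−0.470)·m_A, so m_A = 227.84/0.5474 = 416.24 t/h.
F9 = (1−0.470)×416.24 + 877.81 = 1098.4 t/h.
Recycle F10 = (1−0.146)×1098.4 = 938.05 t/h.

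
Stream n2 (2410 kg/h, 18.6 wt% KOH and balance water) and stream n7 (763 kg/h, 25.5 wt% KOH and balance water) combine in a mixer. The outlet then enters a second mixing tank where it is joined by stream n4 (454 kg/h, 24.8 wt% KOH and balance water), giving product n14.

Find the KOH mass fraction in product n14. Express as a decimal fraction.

0.2083

Overall, product flow = 3627 kg/h.
KOH in = 2410×0.186 + 763×0.255 + 454×0.248 = 755.42 kg/h.
KOH fraction in n14 = 0.2083.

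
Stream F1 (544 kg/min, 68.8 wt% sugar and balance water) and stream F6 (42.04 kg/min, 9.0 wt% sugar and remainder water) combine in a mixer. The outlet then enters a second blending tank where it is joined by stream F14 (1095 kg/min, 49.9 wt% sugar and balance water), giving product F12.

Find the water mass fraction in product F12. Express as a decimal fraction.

0.4501

Overall, product flow = 1681 kg/min.
water in = 544×0.312 + 42.04×0.910 + 1095×0.501 = 756.58 kg/min.
water fraction in F12 = 0.4501.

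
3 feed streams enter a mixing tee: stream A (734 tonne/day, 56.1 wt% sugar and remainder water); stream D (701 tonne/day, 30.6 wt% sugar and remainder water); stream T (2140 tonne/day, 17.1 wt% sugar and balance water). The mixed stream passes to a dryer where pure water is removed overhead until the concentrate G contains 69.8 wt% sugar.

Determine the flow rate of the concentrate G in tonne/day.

1422 tonne/day

sugar entering = 734×0.561 + 701×0.306 + 2140×0.171 = 992.22 tonne/day.
All sugar reports to G, so G = 992.22/0.698 = 1421.5 tonne/day.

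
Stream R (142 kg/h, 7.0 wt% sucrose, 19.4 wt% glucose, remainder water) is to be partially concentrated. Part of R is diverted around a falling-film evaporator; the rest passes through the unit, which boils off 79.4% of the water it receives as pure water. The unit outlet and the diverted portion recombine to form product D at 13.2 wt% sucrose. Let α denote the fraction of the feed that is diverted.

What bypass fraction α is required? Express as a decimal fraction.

All 142×0.070 = 9.94 kg/h of sucrose reaches D, so D = 9.94/0.132 = 75.303 kg/h and vapour = 66.697 kg/h.
The evaporator receives (1−α)·142 of feed at 0.736 water and removes 0.794 of that water:
0.794×0.736×(1−α)×142 = 66.697
(1−α) = 66.697/82.983 = 0.8037;  α = 0.1963.

0.196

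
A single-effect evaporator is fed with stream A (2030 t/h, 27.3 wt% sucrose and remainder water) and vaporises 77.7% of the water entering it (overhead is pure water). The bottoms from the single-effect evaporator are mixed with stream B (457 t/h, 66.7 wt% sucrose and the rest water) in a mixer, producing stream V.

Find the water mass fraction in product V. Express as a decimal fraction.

0.359

Vapour removed = 0.777×0.727×2030 = 1146.7 t/h; concentrate = 883.3 t/h.
water reaching the mixer = 329.11 (from concentrate) + 457×0.333 = 481.29 t/h.
Product flow = 883.3 + 457 = 1340.3 t/h; water fraction = 0.359.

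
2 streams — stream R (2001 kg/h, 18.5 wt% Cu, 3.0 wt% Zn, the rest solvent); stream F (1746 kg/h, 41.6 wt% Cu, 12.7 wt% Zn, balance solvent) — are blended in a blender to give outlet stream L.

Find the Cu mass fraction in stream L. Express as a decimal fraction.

0.293

Total flow out = 2001 + 1746 = 3747 kg/h.
Cu in = 2001×0.185 + 1746×0.416 = 1096.5 kg/h.
Cu mass fraction in L = 1096.5/3747 = 0.293.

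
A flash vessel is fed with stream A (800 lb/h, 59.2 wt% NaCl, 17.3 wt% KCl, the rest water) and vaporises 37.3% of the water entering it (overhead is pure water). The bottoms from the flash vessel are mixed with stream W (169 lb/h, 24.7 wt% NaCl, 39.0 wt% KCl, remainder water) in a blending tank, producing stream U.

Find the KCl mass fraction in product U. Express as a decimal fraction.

Vapour removed = 0.373×0.235×800 = 70.124 lb/h; concentrate = 729.88 lb/h.
KCl reaching the mixer = 138.4 (from concentrate) + 169×0.390 = 204.31 lb/h.
Product flow = 729.88 + 169 = 898.88 lb/h; KCl fraction = 0.2273.

0.2273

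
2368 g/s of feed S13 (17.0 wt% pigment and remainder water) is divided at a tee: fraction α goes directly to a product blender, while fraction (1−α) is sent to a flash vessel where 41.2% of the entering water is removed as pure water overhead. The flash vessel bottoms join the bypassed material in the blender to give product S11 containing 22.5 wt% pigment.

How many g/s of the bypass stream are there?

675.3 g/s

All 2368×0.170 = 402.56 g/s of pigment reaches S11, so S11 = 402.56/0.225 = 1789.2 g/s and vapour = 578.84 g/s.
The evaporator receives (1−α)·2368 of feed at 0.830 water and removes 0.412 of that water:
0.412×0.830×(1−α)×2368 = 578.84
(1−α) = 578.84/809.76 = 0.7148;  α = 0.2852.
Bypass flow = 0.2852×2368 = 675.27 g/s.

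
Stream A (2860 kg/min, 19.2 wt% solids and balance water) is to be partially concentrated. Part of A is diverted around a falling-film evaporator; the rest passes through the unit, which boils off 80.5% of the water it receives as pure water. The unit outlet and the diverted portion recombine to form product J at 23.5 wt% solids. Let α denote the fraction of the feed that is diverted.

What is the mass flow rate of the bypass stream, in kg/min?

2055 kg/min

All 2860×0.192 = 549.12 kg/min of solids reaches J, so J = 549.12/0.235 = 2336.7 kg/min and vapour = 523.32 kg/min.
The evaporator receives (1−α)·2860 of feed at 0.808 water and removes 0.805 of that water:
0.805×0.808×(1−α)×2860 = 523.32
(1−α) = 523.32/1860.3 = 0.2813;  α = 0.7187.
Bypass flow = 0.7187×2860 = 2055.4 kg/min.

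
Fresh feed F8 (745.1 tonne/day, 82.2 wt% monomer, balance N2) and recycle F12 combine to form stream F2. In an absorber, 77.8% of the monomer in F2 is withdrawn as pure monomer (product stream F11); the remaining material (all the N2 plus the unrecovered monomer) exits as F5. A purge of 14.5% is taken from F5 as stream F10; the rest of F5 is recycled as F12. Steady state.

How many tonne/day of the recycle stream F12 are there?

N2 enters only via F8 and leaves only via the purge: 745.1×0.178 = 0.145×(N2 in F5), and the absorber passes all N2, so N2 in F2 = N2 in F5 = 914.67 tonne/day.
monomer in F2: m_A = 745.1×0.822 + (1−0.145)·(1−0.778)·m_A, so m_A = 612.47/0.8102 = 755.96 tonne/day.
F5 = (1−0.778)×755.96 + 914.67 = 1082.5 tonne/day.
Recycle F12 = (1−0.145)×1082.5 = 925.54 tonne/day.

925.5 tonne/day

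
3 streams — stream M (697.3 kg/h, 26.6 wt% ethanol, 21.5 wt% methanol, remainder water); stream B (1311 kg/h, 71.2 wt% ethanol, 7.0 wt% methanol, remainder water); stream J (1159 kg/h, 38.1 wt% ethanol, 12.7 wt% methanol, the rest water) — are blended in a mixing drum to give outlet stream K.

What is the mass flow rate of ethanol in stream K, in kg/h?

1560 kg/h

ethanol out = ethanol in = 697.3×0.266 + 1311×0.712 + 1159×0.381 = 1560.5 kg/h.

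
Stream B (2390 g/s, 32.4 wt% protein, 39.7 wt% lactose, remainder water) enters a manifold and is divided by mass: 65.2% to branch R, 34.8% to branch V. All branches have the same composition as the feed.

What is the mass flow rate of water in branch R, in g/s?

434.8 g/s

Branch R total = 0.652×2390 = 1558.3 g/s.
water in R = 0.279×1558.3 = 434.76 g/s.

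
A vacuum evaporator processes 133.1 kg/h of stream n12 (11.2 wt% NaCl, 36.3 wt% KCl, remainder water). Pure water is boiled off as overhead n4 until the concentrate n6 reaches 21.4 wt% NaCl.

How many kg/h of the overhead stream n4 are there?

NaCl is conserved: 133.1×0.112 = 14.907 kg/h all reports to the concentrate.
Concentrate = 14.907/(target fraction) = 69.66 kg/h.
Overhead = 133.1 − 69.66 = 63.44 kg/h.

63.44 kg/h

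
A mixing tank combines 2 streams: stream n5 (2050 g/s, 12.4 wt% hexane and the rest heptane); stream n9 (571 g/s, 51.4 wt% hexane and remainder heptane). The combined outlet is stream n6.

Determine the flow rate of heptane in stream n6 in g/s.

2073 g/s

heptane out = heptane in = 2050×0.876 + 571×0.486 = 2073.3 g/s.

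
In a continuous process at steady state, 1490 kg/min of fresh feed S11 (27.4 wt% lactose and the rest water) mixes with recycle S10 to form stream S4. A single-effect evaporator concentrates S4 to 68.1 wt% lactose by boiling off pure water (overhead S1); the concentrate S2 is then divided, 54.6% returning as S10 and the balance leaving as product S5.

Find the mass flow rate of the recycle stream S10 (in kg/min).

721 kg/min

Overall lactose balance (none leaves overhead): lactose in fresh feed = lactose in product, i.e. 1490×0.274 = (1−0.546)·S2·0.681.
S2 = 408.26/(0.681×0.454) = 1320.5 kg/min.
Recycle S10 = 0.546×1320.5 = 720.99 kg/min.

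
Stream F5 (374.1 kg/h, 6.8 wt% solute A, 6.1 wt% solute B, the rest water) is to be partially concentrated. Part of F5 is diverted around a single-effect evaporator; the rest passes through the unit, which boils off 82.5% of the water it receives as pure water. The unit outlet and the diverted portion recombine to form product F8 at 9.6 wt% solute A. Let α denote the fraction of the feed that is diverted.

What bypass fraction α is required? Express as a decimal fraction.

All 374.1×0.068 = 25.439 kg/h of solute A reaches F8, so F8 = 25.439/0.096 = 264.99 kg/h and vapour = 109.11 kg/h.
The evaporator receives (1−α)·374.1 of feed at 0.871 water and removes 0.825 of that water:
0.825×0.871×(1−α)×374.1 = 109.11
(1−α) = 109.11/268.82 = 0.4059;  α = 0.5941.

0.594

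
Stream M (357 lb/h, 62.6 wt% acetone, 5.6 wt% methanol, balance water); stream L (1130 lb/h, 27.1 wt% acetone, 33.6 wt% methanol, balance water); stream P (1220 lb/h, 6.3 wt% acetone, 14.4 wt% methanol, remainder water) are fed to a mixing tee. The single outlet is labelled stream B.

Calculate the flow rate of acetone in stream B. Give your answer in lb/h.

606.6 lb/h

acetone out = acetone in = 357×0.626 + 1130×0.271 + 1220×0.063 = 606.57 lb/h.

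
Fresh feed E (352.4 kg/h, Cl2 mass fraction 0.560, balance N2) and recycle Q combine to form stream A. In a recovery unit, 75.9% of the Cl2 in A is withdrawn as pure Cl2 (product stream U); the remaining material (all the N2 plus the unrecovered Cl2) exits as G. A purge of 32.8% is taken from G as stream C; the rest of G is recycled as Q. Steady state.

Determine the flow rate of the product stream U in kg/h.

Cl2 in A: m_A = 352.4×0.560 + (1−0.328)·(1−0.759)·m_A, so m_A = 197.34/0.8380 = 235.48 kg/h.
Product U = 0.759×235.48 = 178.73 kg/h.

178.7 kg/h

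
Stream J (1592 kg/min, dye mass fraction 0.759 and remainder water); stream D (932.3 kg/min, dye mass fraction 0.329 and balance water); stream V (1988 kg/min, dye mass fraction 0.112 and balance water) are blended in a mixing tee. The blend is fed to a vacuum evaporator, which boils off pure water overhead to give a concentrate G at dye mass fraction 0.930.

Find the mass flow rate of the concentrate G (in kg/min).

dye entering = 1592×0.759 + 932.3×0.329 + 1988×0.112 = 1737.7 kg/min.
All dye reports to G, so G = 1737.7/0.930 = 1868.5 kg/min.

1869 kg/min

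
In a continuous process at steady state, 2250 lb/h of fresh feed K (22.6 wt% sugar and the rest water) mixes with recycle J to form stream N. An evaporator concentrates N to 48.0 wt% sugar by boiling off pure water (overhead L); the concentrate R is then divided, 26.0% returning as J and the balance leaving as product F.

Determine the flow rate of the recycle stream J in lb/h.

372.2 lb/h

Overall sugar balance (none leaves overhead): sugar in fresh feed = sugar in product, i.e. 2250×0.226 = (1−0.260)·R·0.480.
R = 508.5/(0.480×0.740) = 1431.6 lb/h.
Recycle J = 0.260×1431.6 = 372.21 lb/h.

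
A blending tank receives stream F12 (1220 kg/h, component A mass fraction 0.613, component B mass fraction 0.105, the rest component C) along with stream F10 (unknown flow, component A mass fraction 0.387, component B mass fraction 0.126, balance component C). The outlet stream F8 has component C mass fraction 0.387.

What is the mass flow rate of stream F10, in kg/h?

1281 kg/h

Let F10 be the unknown flow. Total out = 1220 + F10.
component C balance: 344.04 + 0.487·F10 = 0.387·(1220 + F10)
(0.487 − 0.387)·F10 = 0.387×1220 − 344.04 = 128.1
F10 = 128.1 / 0.100 = 1281 kg/h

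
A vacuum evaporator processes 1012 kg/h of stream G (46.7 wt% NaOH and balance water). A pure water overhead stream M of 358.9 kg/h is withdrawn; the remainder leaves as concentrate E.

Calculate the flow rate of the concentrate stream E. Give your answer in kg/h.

Concentrate = 1012 − 358.9 = 653.1 kg/h.

653.1 kg/h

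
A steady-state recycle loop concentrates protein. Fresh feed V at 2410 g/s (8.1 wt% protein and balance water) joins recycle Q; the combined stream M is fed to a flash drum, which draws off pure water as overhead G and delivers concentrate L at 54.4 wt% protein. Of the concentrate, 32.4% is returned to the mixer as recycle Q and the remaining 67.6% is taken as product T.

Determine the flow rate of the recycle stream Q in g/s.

Overall protein balance (none leaves overhead): protein in fresh feed = protein in product, i.e. 2410×0.081 = (1−0.324)·L·0.544.
L = 195.21/(0.544×0.676) = 530.83 g/s.
Recycle Q = 0.324×530.83 = 171.99 g/s.

172 g/s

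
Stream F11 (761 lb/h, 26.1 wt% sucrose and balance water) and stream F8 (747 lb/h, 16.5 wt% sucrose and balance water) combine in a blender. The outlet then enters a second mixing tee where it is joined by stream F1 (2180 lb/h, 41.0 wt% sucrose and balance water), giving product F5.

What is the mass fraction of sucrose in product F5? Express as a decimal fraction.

0.3296

Overall, product flow = 3688 lb/h.
sucrose in = 761×0.261 + 747×0.165 + 2180×0.410 = 1215.7 lb/h.
sucrose fraction in F5 = 0.3296.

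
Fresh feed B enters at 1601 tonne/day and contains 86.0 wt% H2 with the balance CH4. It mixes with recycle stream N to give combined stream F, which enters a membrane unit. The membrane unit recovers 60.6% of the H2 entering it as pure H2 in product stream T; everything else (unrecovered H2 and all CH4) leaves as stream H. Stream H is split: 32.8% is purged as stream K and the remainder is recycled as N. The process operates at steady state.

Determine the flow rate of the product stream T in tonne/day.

H2 in F: m_A = 1601×0.860 + (1−0.328)·(1−0.606)·m_A, so m_A = 1376.9/0.7352 = 1872.7 tonne/day.
Product T = 0.606×1872.7 = 1134.8 tonne/day.

1135 tonne/day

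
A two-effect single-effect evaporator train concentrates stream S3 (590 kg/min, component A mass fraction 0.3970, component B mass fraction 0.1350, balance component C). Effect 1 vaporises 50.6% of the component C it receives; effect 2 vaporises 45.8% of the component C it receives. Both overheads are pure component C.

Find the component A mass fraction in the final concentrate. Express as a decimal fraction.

0.6040

component C in feed = 590×0.468 = 276.12 kg/min.
After stage 1: component C left = (1−0.506)×276.12 = 136.4; stream total = 450.28 kg/min.
After stage 2: component C left = (1−0.458)×136.4 = 73.931; final concentrate = 387.81 kg/min.
component A fraction = 234.23/387.81 = 0.6040.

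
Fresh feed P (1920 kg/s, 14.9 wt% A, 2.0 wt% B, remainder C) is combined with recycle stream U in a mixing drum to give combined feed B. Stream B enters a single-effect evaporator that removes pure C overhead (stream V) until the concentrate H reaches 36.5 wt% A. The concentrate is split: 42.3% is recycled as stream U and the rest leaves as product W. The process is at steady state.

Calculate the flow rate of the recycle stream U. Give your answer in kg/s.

574.6 kg/s

Overall A balance (none leaves overhead): A in fresh feed = A in product, i.e. 1920×0.149 = (1−0.423)·H·0.365.
H = 286.08/(0.365×0.577) = 1358.4 kg/s.
Recycle U = 0.423×1358.4 = 574.59 kg/s.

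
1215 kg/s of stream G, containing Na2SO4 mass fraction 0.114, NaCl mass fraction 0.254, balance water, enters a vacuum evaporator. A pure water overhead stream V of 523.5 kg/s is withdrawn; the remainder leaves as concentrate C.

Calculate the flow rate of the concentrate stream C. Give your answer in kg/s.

Concentrate = 1215 − 523.5 = 691.5 kg/s.

691.5 kg/s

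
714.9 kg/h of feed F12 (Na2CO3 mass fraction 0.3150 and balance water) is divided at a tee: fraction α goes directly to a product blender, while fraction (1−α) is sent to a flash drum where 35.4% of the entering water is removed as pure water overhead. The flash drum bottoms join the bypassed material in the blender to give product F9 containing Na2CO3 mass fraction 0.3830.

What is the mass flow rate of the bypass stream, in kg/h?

All 714.9×0.315 = 225.19 kg/h of Na2CO3 reaches F9, so F9 = 225.19/0.383 = 587.97 kg/h and vapour = 126.93 kg/h.
The evaporator receives (1−α)·714.9 of feed at 0.685 water and removes 0.354 of that water:
0.354×0.685×(1−α)×714.9 = 126.93
(1−α) = 126.93/173.36 = 0.7322;  α = 0.2678.
Bypass flow = 0.2678×714.9 = 191.47 kg/h.

191.5 kg/h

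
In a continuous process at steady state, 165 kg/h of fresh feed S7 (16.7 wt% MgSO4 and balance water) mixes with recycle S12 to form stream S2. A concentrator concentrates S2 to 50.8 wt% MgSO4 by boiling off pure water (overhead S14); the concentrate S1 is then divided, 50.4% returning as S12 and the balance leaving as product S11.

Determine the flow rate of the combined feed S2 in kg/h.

Overall MgSO4 balance (none leaves overhead): MgSO4 in fresh feed = MgSO4 in product, i.e. 165×0.167 = (1−0.504)·S1·0.508.
S1 = 27.555/(0.508×0.496) = 109.36 kg/h.
Recycle S12 = 0.504×109.36 = 55.117 kg/h.
Combined feed S2 = 165 + 55.117 = 220.12 kg/h.

220.1 kg/h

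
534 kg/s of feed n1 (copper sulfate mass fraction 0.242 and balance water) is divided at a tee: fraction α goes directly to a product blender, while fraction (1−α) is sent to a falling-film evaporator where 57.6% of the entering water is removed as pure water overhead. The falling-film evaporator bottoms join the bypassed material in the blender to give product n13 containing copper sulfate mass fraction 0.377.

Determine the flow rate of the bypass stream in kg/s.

All 534×0.242 = 129.23 kg/s of copper sulfate reaches n13, so n13 = 129.23/0.377 = 342.78 kg/s and vapour = 191.22 kg/s.
The evaporator receives (1−α)·534 of feed at 0.758 water and removes 0.576 of that water:
0.576×0.758×(1−α)×534 = 191.22
(1−α) = 191.22/233.15 = 0.8202;  α = 0.1798.
Bypass flow = 0.1798×534 = 96.032 kg/s.

96.03 kg/s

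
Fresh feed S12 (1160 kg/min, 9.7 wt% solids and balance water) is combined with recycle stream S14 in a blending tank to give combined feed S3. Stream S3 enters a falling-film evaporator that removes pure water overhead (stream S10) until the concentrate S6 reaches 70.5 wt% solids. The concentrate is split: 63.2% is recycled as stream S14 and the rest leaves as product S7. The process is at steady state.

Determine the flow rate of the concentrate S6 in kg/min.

433.7 kg/min

Overall solids balance (none leaves overhead): solids in fresh feed = solids in product, i.e. 1160×0.097 = (1−0.632)·S6·0.705.
S6 = 112.52/(0.705×0.368) = 433.7 kg/min.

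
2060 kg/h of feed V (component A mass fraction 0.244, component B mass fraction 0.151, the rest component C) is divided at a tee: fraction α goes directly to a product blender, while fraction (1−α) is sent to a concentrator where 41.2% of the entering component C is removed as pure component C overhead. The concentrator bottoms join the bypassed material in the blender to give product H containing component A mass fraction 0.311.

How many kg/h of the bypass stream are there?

All 2060×0.244 = 502.64 kg/h of component A reaches H, so H = 502.64/0.311 = 1616.2 kg/h and vapour = 443.79 kg/h.
The evaporator receives (1−α)·2060 of feed at 0.605 component C and removes 0.412 of that component C:
0.412×0.605×(1−α)×2060 = 443.79
(1−α) = 443.79/513.48 = 0.8643;  α = 0.1357.
Bypass flow = 0.1357×2060 = 279.55 kg/h.

279.6 kg/h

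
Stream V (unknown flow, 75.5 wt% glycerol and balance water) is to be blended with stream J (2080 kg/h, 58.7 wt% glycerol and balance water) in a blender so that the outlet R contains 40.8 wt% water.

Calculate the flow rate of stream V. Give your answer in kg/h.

Let V be the unknown flow. Total out = 2080 + V.
water balance: 859.04 + 0.245·V = 0.408·(2080 + V)
(0.245 − 0.408)·V = 0.408×2080 − 859.04 = -10.4
V = -10.4 / -0.163 = 63.804 kg/h

63.8 kg/h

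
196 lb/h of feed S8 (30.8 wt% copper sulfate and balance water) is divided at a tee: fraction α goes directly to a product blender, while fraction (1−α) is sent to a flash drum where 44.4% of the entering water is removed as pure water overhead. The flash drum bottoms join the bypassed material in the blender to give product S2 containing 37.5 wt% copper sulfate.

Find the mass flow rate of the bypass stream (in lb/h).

All 196×0.308 = 60.368 lb/h of copper sulfate reaches S2, so S2 = 60.368/0.375 = 160.98 lb/h and vapour = 35.019 lb/h.
The evaporator receives (1−α)·196 of feed at 0.692 water and removes 0.444 of that water:
0.444×0.692×(1−α)×196 = 35.019
(1−α) = 35.019/60.221 = 0.5815;  α = 0.4185.
Bypass flow = 0.4185×196 = 82.025 lb/h.

82.02 lb/h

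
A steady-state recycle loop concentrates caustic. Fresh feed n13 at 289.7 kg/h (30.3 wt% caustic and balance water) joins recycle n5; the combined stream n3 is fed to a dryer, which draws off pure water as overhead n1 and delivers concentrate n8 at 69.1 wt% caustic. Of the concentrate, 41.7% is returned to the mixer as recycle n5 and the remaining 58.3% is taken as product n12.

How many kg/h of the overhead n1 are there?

Overall caustic balance (none leaves overhead): caustic in fresh feed = caustic in product, i.e. 289.7×0.303 = (1−0.417)·n8·0.691.
n8 = 87.779/(0.691×0.583) = 217.89 kg/h.
Recycle n5 = 0.417×217.89 = 90.862 kg/h.
Combined feed n3 = 289.7 + 90.862 = 380.56 kg/h.
Overhead n1 = n3 − n8 = 380.56 − 217.89 = 162.67 kg/h.

162.7 kg/h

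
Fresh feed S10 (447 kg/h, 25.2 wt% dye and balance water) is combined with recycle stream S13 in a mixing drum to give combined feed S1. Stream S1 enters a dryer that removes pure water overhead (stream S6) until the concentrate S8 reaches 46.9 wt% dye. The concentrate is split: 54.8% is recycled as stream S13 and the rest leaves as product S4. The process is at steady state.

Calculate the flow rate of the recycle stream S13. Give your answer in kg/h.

291.2 kg/h

Overall dye balance (none leaves overhead): dye in fresh feed = dye in product, i.e. 447×0.252 = (1−0.548)·S8·0.469.
S8 = 112.64/(0.469×0.452) = 531.37 kg/h.
Recycle S13 = 0.548×531.37 = 291.19 kg/h.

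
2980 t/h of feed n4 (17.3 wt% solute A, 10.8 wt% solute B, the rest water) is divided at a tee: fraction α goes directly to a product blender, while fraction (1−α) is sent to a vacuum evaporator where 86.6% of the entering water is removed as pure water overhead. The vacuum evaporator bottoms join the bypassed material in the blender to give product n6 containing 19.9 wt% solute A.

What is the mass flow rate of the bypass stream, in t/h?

2355 t/h

All 2980×0.173 = 515.54 t/h of solute A reaches n6, so n6 = 515.54/0.199 = 2590.7 t/h and vapour = 389.35 t/h.
The evaporator receives (1−α)·2980 of feed at 0.719 water and removes 0.866 of that water:
0.866×0.719×(1−α)×2980 = 389.35
(1−α) = 389.35/1855.5 = 0.2098;  α = 0.7902.
Bypass flow = 0.7902×2980 = 2354.7 t/h.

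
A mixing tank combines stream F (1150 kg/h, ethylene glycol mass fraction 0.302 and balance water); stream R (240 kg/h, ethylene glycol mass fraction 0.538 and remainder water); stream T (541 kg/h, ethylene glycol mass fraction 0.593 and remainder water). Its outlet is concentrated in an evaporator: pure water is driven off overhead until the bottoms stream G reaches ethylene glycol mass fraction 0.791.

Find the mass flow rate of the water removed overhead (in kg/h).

ethylene glycol entering = 1150×0.302 + 240×0.538 + 541×0.593 = 797.23 kg/h.
All ethylene glycol reports to G, so G = 797.23/0.791 = 1007.9 kg/h.
Total feed = 1931 kg/h; overhead = 1931 − 1007.9 = 923.12 kg/h.

923.1 kg/h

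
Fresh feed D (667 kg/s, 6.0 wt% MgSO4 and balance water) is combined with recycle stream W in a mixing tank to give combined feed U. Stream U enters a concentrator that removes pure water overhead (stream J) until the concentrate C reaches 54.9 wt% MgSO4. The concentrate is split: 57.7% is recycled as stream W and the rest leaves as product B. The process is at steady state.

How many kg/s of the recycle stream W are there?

99.44 kg/s

Overall MgSO4 balance (none leaves overhead): MgSO4 in fresh feed = MgSO4 in product, i.e. 667×0.060 = (1−0.577)·C·0.549.
C = 40.02/(0.549×0.423) = 172.33 kg/s.
Recycle W = 0.577×172.33 = 99.435 kg/s.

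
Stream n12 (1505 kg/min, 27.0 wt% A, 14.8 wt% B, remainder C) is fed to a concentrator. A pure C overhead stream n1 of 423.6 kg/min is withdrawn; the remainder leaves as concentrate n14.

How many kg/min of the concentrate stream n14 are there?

1081 kg/min

Concentrate = 1505 − 423.6 = 1081.4 kg/min.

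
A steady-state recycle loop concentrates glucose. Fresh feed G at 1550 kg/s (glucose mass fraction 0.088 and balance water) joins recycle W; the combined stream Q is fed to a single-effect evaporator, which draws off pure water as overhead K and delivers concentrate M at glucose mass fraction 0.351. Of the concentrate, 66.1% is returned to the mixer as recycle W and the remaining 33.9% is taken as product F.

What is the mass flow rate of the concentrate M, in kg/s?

1146 kg/s

Overall glucose balance (none leaves overhead): glucose in fresh feed = glucose in product, i.e. 1550×0.088 = (1−0.661)·M·0.351.
M = 136.4/(0.351×0.339) = 1146.3 kg/s.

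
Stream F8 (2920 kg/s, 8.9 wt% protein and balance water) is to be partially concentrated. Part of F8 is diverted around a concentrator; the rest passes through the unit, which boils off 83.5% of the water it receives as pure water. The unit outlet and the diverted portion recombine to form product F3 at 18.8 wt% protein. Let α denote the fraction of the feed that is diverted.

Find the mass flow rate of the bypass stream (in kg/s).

898.6 kg/s

All 2920×0.089 = 259.88 kg/s of protein reaches F3, so F3 = 259.88/0.188 = 1382.3 kg/s and vapour = 1537.7 kg/s.
The evaporator receives (1−α)·2920 of feed at 0.911 water and removes 0.835 of that water:
0.835×0.911×(1−α)×2920 = 1537.7
(1−α) = 1537.7/2221.2 = 0.6923;  α = 0.3077.
Bypass flow = 0.3077×2920 = 898.59 kg/s.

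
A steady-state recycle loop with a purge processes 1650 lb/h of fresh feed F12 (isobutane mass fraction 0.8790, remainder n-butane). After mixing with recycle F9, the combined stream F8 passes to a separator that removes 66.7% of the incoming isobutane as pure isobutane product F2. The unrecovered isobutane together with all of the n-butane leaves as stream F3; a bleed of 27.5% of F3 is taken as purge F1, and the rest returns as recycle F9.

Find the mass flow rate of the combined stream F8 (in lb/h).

2638 lb/h

n-butane enters only via F12 and leaves only via the purge: 1650×0.121 = 0.275×(n-butane in F3), and the separator passes all n-butane, so n-butane in F8 = n-butane in F3 = 726 lb/h.
isobutane in F8: m_A = 1650×0.879 + (1−0.275)·(1−0.667)·m_A, so m_A = 1450.3/0.7586 = 1911.9 lb/h.
F8 = 1911.9 + 726 = 2637.9 lb/h.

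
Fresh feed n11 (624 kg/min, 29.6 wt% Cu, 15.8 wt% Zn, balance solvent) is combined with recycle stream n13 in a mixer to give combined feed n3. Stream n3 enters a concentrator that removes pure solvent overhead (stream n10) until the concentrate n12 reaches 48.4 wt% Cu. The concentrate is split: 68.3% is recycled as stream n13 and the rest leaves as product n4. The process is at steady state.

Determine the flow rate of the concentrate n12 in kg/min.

Overall Cu balance (none leaves overhead): Cu in fresh feed = Cu in product, i.e. 624×0.296 = (1−0.683)·n12·0.484.
n12 = 184.7/(0.484×0.317) = 1203.8 kg/min.

1204 kg/min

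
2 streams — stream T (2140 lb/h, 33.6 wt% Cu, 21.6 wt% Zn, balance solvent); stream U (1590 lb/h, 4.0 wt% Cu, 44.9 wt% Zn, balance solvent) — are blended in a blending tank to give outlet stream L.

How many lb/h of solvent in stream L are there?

1771 lb/h

solvent out = solvent in = 2140×0.448 + 1590×0.511 = 1771.2 lb/h.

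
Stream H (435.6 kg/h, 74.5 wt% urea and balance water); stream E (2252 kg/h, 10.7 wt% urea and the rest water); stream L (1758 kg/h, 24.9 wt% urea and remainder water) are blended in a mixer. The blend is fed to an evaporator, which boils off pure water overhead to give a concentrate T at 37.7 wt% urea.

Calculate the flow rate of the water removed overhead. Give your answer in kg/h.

1785 kg/h

urea entering = 435.6×0.745 + 2252×0.107 + 1758×0.249 = 1003.2 kg/h.
All urea reports to T, so T = 1003.2/0.377 = 2661.1 kg/h.
Total feed = 4445.6 kg/h; overhead = 4445.6 − 2661.1 = 1784.5 kg/h.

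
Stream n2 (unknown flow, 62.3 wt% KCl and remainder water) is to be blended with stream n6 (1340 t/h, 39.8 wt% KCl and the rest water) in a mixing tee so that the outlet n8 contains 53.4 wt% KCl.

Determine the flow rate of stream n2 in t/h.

2048 t/h

Let n2 be the unknown flow. Total out = 1340 + n2.
KCl balance: 533.32 + 0.623·n2 = 0.534·(1340 + n2)
(0.623 − 0.534)·n2 = 0.534×1340 − 533.32 = 182.24
n2 = 182.24 / 0.089 = 2047.6 t/h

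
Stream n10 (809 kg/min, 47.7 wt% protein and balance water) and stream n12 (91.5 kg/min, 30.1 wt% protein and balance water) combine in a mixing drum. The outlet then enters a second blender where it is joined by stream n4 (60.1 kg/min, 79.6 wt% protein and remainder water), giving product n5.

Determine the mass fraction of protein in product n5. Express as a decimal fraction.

0.4802

Overall, product flow = 960.6 kg/min.
protein in = 809×0.477 + 91.5×0.301 + 60.1×0.796 = 461.27 kg/min.
protein fraction in n5 = 0.4802.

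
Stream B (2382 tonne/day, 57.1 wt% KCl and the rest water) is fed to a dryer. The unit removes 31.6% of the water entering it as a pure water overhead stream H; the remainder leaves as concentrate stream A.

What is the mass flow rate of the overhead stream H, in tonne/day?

322.9 tonne/day

water entering = 2382×0.429 = 1021.9 tonne/day; overhead removed = 0.316×1021.9 = 322.91 tonne/day.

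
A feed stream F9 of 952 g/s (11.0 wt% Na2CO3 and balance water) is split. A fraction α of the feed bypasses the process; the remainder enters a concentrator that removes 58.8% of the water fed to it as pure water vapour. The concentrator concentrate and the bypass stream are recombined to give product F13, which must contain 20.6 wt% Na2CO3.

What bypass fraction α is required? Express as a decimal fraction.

All 952×0.110 = 104.72 g/s of Na2CO3 reaches F13, so F13 = 104.72/0.206 = 508.35 g/s and vapour = 443.65 g/s.
The evaporator receives (1−α)·952 of feed at 0.890 water and removes 0.588 of that water:
0.588×0.890×(1−α)×952 = 443.65
(1−α) = 443.65/498.2 = 0.8905;  α = 0.1095.

0.109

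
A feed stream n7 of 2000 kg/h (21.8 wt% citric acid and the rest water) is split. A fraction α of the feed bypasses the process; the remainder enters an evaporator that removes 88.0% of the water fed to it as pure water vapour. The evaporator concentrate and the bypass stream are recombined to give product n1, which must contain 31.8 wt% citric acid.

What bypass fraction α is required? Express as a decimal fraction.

All 2000×0.218 = 436 kg/h of citric acid reaches n1, so n1 = 436/0.318 = 1371.1 kg/h and vapour = 628.93 kg/h.
The evaporator receives (1−α)·2000 of feed at 0.782 water and removes 0.880 of that water:
0.880×0.782×(1−α)×2000 = 628.93
(1−α) = 628.93/1376.3 = 0.4570;  α = 0.5430.

0.543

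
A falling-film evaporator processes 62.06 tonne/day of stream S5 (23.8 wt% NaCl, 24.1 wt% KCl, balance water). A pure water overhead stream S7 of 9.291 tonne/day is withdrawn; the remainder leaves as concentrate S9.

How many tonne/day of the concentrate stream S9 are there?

52.77 tonne/day

Concentrate = 62.06 − 9.291 = 52.769 tonne/day.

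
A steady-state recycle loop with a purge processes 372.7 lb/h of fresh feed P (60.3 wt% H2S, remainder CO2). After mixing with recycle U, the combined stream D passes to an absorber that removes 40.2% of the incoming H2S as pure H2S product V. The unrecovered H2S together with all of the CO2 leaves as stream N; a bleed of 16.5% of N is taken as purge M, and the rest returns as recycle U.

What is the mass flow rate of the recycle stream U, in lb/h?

CO2 enters only via P and leaves only via the purge: 372.7×0.397 = 0.165×(CO2 in N), and the absorber passes all CO2, so CO2 in D = CO2 in N = 896.74 lb/h.
H2S in D: m_A = 372.7×0.603 + (1−0.165)·(1−0.402)·m_A, so m_A = 224.74/0.5007 = 448.87 lb/h.
N = (1−0.402)×448.87 + 896.74 = 1165.2 lb/h.
Recycle U = (1−0.165)×1165.2 = 972.91 lb/h.

972.9 lb/h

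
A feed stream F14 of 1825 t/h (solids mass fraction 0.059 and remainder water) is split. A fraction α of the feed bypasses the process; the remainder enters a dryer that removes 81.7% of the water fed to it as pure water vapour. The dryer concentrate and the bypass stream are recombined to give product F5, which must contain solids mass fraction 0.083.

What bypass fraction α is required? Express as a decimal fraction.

0.624

All 1825×0.059 = 107.67 t/h of solids reaches F5, so F5 = 107.67/0.083 = 1297.3 t/h and vapour = 527.71 t/h.
The evaporator receives (1−α)·1825 of feed at 0.941 water and removes 0.817 of that water:
0.817×0.941×(1−α)×1825 = 527.71
(1−α) = 527.71/1403.1 = 0.3761;  α = 0.6239.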